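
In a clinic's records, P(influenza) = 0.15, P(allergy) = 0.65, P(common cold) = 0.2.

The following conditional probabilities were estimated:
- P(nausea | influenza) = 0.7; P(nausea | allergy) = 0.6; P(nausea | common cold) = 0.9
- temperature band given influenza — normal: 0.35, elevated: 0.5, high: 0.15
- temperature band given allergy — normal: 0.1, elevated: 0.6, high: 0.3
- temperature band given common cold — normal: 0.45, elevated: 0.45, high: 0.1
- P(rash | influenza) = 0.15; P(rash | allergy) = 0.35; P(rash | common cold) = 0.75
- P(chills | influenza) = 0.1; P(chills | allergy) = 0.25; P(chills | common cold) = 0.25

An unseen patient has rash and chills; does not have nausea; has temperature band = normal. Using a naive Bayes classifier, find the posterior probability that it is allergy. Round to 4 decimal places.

0.5418

influenza: 0.15 × (1−0.7) × 0.35 × 0.15 × 0.1 = 0.00023625
allergy: 0.65 × (1−0.6) × 0.1 × 0.35 × 0.25 = 0.002275
common cold: 0.2 × (1−0.9) × 0.45 × 0.75 × 0.25 = 0.0016875
P(allergy | x) = 0.002275 / 0.00419875 ≈ 0.5418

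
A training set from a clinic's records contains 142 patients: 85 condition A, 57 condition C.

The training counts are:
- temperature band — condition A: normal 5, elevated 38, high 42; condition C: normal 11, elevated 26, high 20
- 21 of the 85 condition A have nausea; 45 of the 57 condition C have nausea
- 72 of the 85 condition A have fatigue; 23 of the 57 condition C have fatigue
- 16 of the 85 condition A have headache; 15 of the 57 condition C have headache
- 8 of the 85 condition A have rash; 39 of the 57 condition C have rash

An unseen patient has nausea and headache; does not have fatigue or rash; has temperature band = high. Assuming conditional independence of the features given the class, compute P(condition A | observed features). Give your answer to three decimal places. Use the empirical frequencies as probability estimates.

0.257

condition A: (85/142) × (42/85) × (21/85) × (13/85) × (16/85) × (77/85) ≈ 0.00190572
condition C: (57/142) × (20/57) × (45/57) × (34/57) × (15/57) × (18/57) ≈ 0.00551185
P(condition A | x) = 0.00190572 / 0.00741757 ≈ 0.257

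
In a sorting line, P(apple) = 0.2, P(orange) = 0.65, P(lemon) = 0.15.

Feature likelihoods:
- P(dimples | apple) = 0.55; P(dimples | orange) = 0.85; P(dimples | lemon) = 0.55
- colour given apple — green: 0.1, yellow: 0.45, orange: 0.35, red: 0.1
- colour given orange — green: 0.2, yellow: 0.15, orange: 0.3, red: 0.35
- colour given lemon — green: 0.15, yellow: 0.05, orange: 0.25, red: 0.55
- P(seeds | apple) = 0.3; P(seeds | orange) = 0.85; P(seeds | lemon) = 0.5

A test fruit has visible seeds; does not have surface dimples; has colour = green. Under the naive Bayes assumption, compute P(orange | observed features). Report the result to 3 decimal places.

0.681

apple: 0.2 × (1−0.55) × 0.1 × 0.3 = 0.0027
orange: 0.65 × (1−0.85) × 0.2 × 0.85 = 0.016575
lemon: 0.15 × (1−0.55) × 0.15 × 0.5 = 0.0050625
P(orange | x) = 0.016575 / 0.0243375 ≈ 0.681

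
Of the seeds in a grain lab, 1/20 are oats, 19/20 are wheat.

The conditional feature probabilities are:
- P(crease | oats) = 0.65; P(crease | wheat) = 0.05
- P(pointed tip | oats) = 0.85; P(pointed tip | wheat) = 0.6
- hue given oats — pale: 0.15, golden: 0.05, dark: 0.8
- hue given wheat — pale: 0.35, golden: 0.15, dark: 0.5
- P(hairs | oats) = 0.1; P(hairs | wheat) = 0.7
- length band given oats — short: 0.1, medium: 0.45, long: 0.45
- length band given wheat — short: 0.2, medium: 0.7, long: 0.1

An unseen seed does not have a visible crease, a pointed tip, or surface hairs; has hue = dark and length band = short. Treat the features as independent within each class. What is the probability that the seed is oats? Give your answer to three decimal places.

0.017

oats: 0.05 × (1−0.65) × (1−0.85) × 0.8 × (1−0.1) × 0.1 = 0.000189
wheat: 0.95 × (1−0.05) × (1−0.6) × 0.5 × (1−0.7) × 0.2 = 0.01083
P(oats | x) = 0.000189 / 0.011019 ≈ 0.017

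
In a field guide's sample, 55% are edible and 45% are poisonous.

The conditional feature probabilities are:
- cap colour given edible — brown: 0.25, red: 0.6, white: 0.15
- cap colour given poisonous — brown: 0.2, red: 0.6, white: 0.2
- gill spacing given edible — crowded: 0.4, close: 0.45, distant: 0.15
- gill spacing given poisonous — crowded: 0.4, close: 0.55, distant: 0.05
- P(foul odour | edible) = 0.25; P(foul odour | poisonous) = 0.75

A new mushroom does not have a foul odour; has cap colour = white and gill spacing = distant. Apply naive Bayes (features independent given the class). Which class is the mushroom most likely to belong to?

edible

edible: 0.55 × 0.15 × 0.15 × (1−0.25) = 0.00928125
poisonous: 0.45 × 0.2 × 0.05 × (1−0.75) = 0.001125
Highest score → edible.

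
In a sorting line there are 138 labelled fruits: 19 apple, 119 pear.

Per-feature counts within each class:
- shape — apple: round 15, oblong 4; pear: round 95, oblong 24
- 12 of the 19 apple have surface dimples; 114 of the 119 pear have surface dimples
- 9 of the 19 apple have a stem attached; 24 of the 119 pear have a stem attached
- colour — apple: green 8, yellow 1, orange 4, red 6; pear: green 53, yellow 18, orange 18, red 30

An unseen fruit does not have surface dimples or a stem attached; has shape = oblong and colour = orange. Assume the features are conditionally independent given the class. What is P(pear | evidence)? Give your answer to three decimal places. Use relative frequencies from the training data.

apple: (19/138) × (4/19) × (7/19) × (10/19) × (4/19) ≈ 0.00118325
pear: (119/138) × (24/119) × (5/119) × (95/119) × (18/119) ≈ 0.000882384
P(pear | x) = 0.000882384 / 0.002065634 ≈ 0.427

0.427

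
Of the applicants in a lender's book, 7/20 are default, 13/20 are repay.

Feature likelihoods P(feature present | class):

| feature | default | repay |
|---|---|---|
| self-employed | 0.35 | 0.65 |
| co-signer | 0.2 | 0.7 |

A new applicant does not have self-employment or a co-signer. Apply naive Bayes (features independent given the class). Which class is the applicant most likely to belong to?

default: 0.35 × (1−0.35) × (1−0.2) = 0.182
repay: 0.65 × (1−0.65) × (1−0.7) = 0.06825
Highest score → default.

default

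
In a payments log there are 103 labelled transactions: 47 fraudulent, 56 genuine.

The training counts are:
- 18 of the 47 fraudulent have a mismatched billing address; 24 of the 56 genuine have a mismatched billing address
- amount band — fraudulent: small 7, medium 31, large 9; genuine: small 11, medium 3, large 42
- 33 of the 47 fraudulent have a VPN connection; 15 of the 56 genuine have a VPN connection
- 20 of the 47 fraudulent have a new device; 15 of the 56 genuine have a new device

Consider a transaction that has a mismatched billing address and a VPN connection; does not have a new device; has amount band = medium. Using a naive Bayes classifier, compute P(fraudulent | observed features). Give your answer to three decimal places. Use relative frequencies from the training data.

fraudulent: (47/103) × (18/47) × (31/47) × (33/47) × (27/47) ≈ 0.0464923
genuine: (56/103) × (24/56) × (3/56) × (15/56) × (41/56) ≈ 0.00244797
P(fraudulent | x) = 0.0464923 / 0.04894027 ≈ 0.950

0.950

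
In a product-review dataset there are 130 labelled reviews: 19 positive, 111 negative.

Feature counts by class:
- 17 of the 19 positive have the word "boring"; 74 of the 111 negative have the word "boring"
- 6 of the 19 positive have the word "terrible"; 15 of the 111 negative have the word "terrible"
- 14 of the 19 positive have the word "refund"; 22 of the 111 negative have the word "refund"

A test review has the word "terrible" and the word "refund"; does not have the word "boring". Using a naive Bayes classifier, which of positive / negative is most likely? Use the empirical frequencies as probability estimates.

positive: (19/130) × (2/19) × (6/19) × (14/19) ≈ 0.0035798
negative: (111/130) × (37/111) × (15/111) × (22/111) ≈ 0.00762301
Highest score → negative.

negative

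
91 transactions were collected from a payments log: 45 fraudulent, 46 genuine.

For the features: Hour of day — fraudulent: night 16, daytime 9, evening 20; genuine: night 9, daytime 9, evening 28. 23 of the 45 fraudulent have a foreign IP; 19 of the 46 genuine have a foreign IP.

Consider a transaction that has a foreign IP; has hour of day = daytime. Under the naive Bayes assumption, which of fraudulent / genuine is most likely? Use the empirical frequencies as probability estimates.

fraudulent: (45/91) × (9/45) × (23/45) ≈ 0.0505495
genuine: (46/91) × (9/46) × (19/46) ≈ 0.0408505
Highest score → fraudulent.

fraudulent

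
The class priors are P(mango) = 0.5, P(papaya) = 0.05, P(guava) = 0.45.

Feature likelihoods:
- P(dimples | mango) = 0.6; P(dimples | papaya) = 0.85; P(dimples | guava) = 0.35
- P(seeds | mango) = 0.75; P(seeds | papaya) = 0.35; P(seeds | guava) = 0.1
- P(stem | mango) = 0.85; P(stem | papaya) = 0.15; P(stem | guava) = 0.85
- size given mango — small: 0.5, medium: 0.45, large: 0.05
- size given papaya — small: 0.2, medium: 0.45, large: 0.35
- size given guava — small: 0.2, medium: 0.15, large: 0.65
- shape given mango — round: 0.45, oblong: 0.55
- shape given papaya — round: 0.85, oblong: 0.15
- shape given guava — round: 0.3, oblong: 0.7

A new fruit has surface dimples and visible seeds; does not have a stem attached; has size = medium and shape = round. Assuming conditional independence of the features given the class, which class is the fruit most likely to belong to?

mango

mango: 0.5 × 0.6 × 0.75 × (1−0.85) × 0.45 × 0.45 = 0.006834375
papaya: 0.05 × 0.85 × 0.35 × (1−0.15) × 0.45 × 0.85 = 0.004836234375
guava: 0.45 × 0.35 × 0.1 × (1−0.85) × 0.15 × 0.3 = 0.0001063125
Highest score → mango.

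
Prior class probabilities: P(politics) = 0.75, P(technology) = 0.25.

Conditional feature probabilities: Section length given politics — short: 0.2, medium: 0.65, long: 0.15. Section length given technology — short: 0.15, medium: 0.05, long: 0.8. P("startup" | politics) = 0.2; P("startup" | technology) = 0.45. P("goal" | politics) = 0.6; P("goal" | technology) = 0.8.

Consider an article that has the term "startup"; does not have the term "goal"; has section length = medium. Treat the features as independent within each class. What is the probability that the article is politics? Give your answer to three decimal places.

politics: 0.75 × 0.65 × 0.2 × (1−0.6) = 0.039
technology: 0.25 × 0.05 × 0.45 × (1−0.8) = 0.001125
P(politics | x) = 0.039 / 0.040125 ≈ 0.972

0.972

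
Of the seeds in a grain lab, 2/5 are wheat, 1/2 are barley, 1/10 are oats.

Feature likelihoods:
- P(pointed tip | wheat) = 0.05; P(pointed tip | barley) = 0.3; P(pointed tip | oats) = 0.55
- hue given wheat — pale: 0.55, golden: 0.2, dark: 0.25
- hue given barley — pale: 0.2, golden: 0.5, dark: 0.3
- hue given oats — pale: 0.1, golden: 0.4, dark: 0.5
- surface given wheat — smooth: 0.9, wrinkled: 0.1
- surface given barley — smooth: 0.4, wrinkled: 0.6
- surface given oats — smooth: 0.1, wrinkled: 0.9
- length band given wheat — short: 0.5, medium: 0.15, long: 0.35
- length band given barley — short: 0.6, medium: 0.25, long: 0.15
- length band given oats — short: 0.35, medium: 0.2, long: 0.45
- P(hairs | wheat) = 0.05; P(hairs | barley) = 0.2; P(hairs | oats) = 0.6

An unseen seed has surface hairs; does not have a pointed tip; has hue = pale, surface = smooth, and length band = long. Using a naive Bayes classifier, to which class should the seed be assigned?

wheat

wheat: 0.4 × (1−0.05) × 0.55 × 0.9 × 0.35 × 0.05 = 0.00329175
barley: 0.5 × (1−0.3) × 0.2 × 0.4 × 0.15 × 0.2 = 0.00084
oats: 0.1 × (1−0.55) × 0.1 × 0.1 × 0.45 × 0.6 = 0.0001215
Highest score → wheat.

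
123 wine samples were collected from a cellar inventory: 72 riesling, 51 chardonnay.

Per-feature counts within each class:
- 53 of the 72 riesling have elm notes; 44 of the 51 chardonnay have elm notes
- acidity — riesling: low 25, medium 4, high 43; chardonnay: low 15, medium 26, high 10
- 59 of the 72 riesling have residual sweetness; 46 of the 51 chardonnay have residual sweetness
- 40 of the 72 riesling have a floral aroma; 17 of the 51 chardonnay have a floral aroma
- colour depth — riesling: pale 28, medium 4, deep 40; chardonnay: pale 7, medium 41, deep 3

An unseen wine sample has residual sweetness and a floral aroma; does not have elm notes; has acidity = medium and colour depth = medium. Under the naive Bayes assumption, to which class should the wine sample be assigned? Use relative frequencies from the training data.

riesling: (72/123) × (19/72) × (4/72) × (59/72) × (40/72) × (4/72) ≈ 0.000217045
chardonnay: (51/123) × (7/51) × (26/51) × (46/51) × (17/51) × (41/51) ≈ 0.00701255
Highest score → chardonnay.

chardonnay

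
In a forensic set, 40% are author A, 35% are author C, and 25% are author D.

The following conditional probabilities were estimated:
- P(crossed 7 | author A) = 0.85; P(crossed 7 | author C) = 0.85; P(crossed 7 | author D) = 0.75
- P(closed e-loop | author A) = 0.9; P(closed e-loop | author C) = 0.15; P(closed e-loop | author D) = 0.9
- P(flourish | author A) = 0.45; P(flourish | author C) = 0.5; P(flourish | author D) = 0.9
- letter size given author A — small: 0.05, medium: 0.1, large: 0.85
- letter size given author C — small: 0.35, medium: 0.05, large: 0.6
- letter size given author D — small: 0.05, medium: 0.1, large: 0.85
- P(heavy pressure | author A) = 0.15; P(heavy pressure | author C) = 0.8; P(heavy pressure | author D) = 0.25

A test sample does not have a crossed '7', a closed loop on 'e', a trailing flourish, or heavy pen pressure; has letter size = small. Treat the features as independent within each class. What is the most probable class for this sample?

author A: 0.4 × (1−0.85) × (1−0.9) × (1−0.45) × 0.05 × (1−0.15) = 0.00014025
author C: 0.35 × (1−0.85) × (1−0.15) × (1−0.5) × 0.35 × (1−0.8) = 0.001561875
author D: 0.25 × (1−0.75) × (1−0.9) × (1−0.9) × 0.05 × (1−0.25) = 0.0000234375
Highest score → author C.

author C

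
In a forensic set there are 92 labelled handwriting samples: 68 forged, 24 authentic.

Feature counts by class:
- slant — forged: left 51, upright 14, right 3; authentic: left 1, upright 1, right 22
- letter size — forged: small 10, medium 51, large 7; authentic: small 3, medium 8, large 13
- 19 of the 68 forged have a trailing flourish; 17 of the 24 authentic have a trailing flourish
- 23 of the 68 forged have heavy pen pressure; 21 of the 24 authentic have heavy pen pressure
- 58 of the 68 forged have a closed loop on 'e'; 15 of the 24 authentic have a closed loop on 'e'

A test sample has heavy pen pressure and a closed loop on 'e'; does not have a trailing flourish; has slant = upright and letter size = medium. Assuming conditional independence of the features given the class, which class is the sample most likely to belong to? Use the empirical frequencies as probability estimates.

forged

forged: (68/92) × (14/68) × (51/68) × (49/68) × (23/68) × (58/68) ≈ 0.0237261
authentic: (24/92) × (1/24) × (8/24) × (7/24) × (21/24) × (15/24) ≈ 0.000577917
Highest score → forged.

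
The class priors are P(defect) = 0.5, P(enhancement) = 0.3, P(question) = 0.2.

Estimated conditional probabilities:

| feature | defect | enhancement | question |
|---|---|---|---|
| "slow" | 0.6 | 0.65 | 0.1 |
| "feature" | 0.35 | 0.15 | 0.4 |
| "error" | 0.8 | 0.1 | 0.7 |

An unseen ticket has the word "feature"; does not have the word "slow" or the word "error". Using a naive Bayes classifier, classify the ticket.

question

defect: 0.5 × (1−0.6) × 0.35 × (1−0.8) = 0.014
enhancement: 0.3 × (1−0.65) × 0.15 × (1−0.1) = 0.014175
question: 0.2 × (1−0.1) × 0.4 × (1−0.7) = 0.0216
Highest score → question.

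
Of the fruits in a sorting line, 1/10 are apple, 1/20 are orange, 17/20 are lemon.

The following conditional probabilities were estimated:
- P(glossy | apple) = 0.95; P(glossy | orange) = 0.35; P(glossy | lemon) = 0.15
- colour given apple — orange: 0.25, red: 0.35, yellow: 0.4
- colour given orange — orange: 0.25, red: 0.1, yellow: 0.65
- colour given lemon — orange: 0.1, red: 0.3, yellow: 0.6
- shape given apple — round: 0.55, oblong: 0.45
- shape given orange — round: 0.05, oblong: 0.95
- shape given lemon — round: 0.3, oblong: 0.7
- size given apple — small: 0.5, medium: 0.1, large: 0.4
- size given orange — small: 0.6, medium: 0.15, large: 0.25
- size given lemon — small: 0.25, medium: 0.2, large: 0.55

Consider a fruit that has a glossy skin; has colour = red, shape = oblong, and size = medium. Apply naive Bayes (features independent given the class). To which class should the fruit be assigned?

lemon

apple: 0.1 × 0.95 × 0.35 × 0.45 × 0.1 = 0.00149625
orange: 0.05 × 0.35 × 0.1 × 0.95 × 0.15 = 0.000249375
lemon: 0.85 × 0.15 × 0.3 × 0.7 × 0.2 = 0.005355
Highest score → lemon.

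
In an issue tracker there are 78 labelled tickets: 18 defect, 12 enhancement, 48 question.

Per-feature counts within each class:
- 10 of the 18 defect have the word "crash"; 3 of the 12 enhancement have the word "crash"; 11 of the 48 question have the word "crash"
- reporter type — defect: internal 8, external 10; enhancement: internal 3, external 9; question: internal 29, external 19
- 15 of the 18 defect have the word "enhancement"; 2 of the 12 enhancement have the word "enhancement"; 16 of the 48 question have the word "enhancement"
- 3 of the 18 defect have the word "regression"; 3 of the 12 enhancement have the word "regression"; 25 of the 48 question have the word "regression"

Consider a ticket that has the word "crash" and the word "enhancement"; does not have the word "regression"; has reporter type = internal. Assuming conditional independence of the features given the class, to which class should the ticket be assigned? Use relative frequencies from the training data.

defect: (18/78) × (10/18) × (8/18) × (15/18) × (15/18) ≈ 0.0395695
enhancement: (12/78) × (3/12) × (3/12) × (2/12) × (9/12) ≈ 0.00120192
question: (48/78) × (11/48) × (29/48) × (16/48) × (23/48) ≈ 0.0136088
Highest score → defect.

defect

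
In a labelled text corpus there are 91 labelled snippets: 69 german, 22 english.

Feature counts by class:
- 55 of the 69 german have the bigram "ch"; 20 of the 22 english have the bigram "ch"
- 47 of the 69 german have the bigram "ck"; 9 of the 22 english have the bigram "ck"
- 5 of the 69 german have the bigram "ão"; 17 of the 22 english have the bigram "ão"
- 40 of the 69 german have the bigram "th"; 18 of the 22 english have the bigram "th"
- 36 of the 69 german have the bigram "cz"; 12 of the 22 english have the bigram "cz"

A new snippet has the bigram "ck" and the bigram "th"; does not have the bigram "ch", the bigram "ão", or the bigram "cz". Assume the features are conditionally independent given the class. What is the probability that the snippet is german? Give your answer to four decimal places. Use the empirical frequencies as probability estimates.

0.9726

german: (69/91) × (14/69) × (47/69) × (64/69) × (40/69) × (33/69) ≈ 0.026949
english: (22/91) × (2/22) × (9/22) × (5/22) × (18/22) × (10/22) ≈ 0.000759946
P(german | x) = 0.026949 / 0.027708946 ≈ 0.9726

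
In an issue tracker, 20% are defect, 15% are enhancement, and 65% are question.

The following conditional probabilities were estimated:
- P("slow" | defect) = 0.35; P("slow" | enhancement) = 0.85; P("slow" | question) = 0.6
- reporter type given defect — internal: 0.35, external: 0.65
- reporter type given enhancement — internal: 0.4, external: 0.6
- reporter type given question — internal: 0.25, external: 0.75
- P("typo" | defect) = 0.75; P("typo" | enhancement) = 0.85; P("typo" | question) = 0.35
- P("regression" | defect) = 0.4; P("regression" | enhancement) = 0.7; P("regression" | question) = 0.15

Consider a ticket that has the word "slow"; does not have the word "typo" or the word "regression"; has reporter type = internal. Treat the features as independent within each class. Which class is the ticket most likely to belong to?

question

defect: 0.2 × 0.35 × 0.35 × (1−0.75) × (1−0.4) = 0.003675
enhancement: 0.15 × 0.85 × 0.4 × (1−0.85) × (1−0.7) = 0.002295
question: 0.65 × 0.6 × 0.25 × (1−0.35) × (1−0.15) = 0.05386875
Highest score → question.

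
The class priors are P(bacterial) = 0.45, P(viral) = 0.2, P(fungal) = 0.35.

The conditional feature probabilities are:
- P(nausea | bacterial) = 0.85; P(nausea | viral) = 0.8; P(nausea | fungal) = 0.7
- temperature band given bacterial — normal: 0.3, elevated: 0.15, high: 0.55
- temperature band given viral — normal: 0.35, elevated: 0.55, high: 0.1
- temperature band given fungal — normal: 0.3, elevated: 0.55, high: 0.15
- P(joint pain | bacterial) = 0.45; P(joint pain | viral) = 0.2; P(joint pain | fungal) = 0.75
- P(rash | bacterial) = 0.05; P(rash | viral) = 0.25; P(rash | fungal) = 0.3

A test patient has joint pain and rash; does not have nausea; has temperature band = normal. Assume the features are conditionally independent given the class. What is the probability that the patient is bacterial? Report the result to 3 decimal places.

bacterial: 0.45 × (1−0.85) × 0.3 × 0.45 × 0.05 = 0.000455625
viral: 0.2 × (1−0.8) × 0.35 × 0.2 × 0.25 = 0.0007
fungal: 0.35 × (1−0.7) × 0.3 × 0.75 × 0.3 = 0.0070875
P(bacterial | x) = 0.000455625 / 0.008243125 ≈ 0.055

0.055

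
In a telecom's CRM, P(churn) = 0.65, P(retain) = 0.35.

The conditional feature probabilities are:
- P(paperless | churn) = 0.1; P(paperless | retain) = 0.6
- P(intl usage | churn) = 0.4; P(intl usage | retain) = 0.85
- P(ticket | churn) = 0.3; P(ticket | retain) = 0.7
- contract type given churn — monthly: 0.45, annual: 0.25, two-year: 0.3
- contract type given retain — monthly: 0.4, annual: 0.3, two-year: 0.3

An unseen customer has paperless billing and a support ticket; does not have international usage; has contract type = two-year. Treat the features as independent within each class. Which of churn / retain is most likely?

churn: 0.65 × 0.1 × (1−0.4) × 0.3 × 0.3 = 0.00351
retain: 0.35 × 0.6 × (1−0.85) × 0.7 × 0.3 = 0.006615
Highest score → retain.

retain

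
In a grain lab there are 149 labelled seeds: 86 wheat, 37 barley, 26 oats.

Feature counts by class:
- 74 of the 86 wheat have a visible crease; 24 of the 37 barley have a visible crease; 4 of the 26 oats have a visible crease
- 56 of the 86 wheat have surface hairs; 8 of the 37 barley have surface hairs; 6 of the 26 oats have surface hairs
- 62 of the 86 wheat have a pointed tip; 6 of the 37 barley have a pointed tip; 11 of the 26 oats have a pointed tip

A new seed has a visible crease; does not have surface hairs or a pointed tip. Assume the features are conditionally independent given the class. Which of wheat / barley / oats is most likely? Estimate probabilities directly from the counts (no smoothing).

barley

wheat: (86/149) × (74/86) × (30/86) × (24/86) ≈ 0.0483483
barley: (37/149) × (24/37) × (29/37) × (31/37) ≈ 0.105775
oats: (26/149) × (4/26) × (20/26) × (15/26) ≈ 0.0119137
Highest score → barley.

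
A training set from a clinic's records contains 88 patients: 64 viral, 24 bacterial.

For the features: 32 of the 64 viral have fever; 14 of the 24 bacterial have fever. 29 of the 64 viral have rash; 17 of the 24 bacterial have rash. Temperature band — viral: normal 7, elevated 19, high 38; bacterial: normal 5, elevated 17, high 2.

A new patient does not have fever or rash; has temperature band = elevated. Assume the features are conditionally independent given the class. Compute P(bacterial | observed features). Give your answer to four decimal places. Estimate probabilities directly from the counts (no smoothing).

0.2845

viral: (64/88) × (32/64) × (35/64) × (19/64) ≈ 0.0590376
bacterial: (24/88) × (10/24) × (7/24) × (17/24) ≈ 0.023477
P(bacterial | x) = 0.023477 / 0.0825146 ≈ 0.2845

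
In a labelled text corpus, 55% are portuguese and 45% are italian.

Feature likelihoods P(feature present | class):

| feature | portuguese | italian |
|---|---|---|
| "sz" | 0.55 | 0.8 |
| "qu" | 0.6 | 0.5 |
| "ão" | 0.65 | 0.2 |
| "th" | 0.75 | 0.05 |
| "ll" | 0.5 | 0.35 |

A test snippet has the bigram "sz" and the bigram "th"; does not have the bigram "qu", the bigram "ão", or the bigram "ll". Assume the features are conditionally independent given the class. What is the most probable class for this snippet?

portuguese

portuguese: 0.55 × 0.55 × (1−0.6) × (1−0.65) × 0.75 × (1−0.5) = 0.01588125
italian: 0.45 × 0.8 × (1−0.5) × (1−0.2) × 0.05 × (1−0.35) = 0.00468
Highest score → portuguese.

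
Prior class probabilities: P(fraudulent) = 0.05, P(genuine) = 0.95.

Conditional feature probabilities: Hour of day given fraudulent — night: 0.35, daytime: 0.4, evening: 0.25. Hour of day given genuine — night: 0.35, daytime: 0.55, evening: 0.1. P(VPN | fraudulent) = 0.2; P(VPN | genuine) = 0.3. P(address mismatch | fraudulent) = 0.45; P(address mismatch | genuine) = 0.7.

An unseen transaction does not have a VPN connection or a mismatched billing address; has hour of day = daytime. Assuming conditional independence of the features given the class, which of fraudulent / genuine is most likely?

genuine

fraudulent: 0.05 × 0.4 × (1−0.2) × (1−0.45) = 0.0088
genuine: 0.95 × 0.55 × (1−0.3) × (1−0.7) = 0.109725
Highest score → genuine.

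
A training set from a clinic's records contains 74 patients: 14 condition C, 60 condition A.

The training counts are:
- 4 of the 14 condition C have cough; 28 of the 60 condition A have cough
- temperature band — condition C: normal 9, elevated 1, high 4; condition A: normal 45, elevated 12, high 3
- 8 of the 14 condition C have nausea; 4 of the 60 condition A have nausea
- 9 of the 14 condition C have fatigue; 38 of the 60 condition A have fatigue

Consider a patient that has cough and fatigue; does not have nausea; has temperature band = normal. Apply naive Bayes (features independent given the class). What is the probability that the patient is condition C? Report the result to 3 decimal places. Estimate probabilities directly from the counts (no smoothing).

0.054

condition C: (14/74) × (4/14) × (9/14) × (6/14) × (9/14) ≈ 0.00957371
condition A: (60/74) × (28/60) × (45/60) × (56/60) × (38/60) ≈ 0.167748
P(condition C | x) = 0.00957371 / 0.17732171 ≈ 0.054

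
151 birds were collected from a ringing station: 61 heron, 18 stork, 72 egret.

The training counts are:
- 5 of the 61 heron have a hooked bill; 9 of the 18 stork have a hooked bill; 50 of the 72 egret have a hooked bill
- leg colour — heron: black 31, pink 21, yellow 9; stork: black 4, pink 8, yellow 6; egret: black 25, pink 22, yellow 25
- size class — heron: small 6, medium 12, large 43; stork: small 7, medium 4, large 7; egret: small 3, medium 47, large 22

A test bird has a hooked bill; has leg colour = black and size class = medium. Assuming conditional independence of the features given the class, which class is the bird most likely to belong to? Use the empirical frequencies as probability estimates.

egret

heron: (61/151) × (5/61) × (31/61) × (12/61) ≈ 0.00331037
stork: (18/151) × (9/18) × (4/18) × (4/18) ≈ 0.00294334
egret: (72/151) × (50/72) × (25/72) × (47/72) ≈ 0.0750526
Highest score → egret.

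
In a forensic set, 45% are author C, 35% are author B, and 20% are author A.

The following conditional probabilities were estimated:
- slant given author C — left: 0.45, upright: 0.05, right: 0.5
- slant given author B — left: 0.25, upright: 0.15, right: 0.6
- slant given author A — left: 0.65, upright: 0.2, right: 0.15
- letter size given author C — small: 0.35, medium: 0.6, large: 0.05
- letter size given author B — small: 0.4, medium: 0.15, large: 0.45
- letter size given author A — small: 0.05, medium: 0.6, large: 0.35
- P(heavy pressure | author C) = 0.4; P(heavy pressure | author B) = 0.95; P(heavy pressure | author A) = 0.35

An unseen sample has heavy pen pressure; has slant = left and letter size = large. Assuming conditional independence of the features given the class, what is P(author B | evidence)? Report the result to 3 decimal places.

author C: 0.45 × 0.45 × 0.05 × 0.4 = 0.00405
author B: 0.35 × 0.25 × 0.45 × 0.95 = 0.03740625
author A: 0.2 × 0.65 × 0.35 × 0.35 = 0.015925
P(author B | x) = 0.03740625 / 0.05738125 ≈ 0.652

0.652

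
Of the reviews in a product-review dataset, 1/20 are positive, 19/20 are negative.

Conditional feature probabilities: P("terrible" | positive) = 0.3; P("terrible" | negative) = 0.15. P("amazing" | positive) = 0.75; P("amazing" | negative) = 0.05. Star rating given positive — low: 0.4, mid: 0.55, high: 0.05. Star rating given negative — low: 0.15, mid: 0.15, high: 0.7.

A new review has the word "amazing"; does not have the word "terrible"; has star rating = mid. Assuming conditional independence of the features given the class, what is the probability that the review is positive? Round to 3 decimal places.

positive: 0.05 × (1−0.3) × 0.75 × 0.55 = 0.0144375
negative: 0.95 × (1−0.15) × 0.05 × 0.15 = 0.00605625
P(positive | x) = 0.0144375 / 0.02049375 ≈ 0.704

0.704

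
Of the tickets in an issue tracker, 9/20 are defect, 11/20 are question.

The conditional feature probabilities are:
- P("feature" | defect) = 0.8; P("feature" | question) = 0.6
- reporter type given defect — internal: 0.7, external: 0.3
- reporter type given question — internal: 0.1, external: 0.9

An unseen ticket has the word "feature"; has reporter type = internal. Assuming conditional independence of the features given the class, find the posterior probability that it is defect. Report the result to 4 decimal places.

0.8842

defect: 0.45 × 0.8 × 0.7 = 0.252
question: 0.55 × 0.6 × 0.1 = 0.033
P(defect | x) = 0.252 / 0.285 ≈ 0.8842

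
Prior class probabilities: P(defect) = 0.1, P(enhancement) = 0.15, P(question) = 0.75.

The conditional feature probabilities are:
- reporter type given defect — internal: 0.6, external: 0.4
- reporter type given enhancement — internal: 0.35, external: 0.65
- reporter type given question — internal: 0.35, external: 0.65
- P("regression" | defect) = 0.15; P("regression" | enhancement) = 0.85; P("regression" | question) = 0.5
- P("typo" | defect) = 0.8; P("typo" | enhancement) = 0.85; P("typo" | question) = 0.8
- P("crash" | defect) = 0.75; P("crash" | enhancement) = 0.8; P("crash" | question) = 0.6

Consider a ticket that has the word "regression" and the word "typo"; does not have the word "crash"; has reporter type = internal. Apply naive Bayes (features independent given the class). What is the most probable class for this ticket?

defect: 0.1 × 0.6 × 0.15 × 0.8 × (1−0.75) = 0.0018
enhancement: 0.15 × 0.35 × 0.85 × 0.85 × (1−0.8) = 0.00758625
question: 0.75 × 0.35 × 0.5 × 0.8 × (1−0.6) = 0.042
Highest score → question.

question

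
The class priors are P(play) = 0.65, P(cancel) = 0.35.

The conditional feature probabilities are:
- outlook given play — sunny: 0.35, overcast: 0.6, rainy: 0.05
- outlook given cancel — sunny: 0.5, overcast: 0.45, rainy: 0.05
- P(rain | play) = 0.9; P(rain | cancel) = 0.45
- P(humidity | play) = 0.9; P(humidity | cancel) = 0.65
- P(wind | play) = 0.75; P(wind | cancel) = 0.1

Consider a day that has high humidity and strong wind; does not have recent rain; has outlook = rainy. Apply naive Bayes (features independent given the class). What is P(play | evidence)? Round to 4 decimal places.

0.7781

play: 0.65 × 0.05 × (1−0.9) × 0.9 × 0.75 = 0.00219375
cancel: 0.35 × 0.05 × (1−0.45) × 0.65 × 0.1 = 0.000625625
P(play | x) = 0.00219375 / 0.002819375 ≈ 0.7781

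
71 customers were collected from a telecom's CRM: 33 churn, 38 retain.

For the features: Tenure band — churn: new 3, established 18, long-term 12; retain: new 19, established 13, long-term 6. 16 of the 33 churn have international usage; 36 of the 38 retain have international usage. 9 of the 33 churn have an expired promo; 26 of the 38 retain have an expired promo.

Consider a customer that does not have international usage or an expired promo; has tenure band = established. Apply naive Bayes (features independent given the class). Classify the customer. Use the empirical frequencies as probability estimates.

churn: (33/71) × (18/33) × (17/33) × (24/33) ≈ 0.0949831
retain: (38/71) × (13/38) × (2/38) × (12/38) ≈ 0.00304319
Highest score → churn.

churn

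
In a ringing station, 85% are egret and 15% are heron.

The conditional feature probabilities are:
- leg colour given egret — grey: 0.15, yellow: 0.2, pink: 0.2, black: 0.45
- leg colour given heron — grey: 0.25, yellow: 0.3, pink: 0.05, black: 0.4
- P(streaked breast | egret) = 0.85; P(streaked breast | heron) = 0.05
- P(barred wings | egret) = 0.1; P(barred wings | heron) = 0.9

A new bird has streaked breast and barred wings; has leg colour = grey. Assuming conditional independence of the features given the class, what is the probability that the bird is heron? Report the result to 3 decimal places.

egret: 0.85 × 0.15 × 0.85 × 0.1 = 0.0108375
heron: 0.15 × 0.25 × 0.05 × 0.9 = 0.0016875
P(heron | x) = 0.0016875 / 0.012525 ≈ 0.135

0.135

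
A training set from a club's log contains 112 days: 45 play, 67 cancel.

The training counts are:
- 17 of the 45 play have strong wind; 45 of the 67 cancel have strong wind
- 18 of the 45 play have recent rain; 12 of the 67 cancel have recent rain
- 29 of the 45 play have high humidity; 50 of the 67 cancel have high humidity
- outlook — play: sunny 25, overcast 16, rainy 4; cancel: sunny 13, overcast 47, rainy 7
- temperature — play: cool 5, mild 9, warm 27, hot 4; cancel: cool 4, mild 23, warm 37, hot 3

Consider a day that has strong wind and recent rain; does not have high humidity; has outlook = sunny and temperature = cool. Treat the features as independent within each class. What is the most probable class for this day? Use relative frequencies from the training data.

play

play: (45/112) × (17/45) × (18/45) × (16/45) × (25/45) × (5/45) ≈ 0.00133255
cancel: (67/112) × (45/67) × (12/67) × (17/67) × (13/67) × (4/67) ≈ 0.000211509
Highest score → play.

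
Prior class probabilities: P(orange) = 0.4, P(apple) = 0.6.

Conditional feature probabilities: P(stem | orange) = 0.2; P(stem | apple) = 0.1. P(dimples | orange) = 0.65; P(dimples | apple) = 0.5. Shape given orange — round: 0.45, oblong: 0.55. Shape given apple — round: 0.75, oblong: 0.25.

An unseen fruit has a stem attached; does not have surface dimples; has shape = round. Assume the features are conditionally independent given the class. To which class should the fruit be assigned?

apple

orange: 0.4 × 0.2 × (1−0.65) × 0.45 = 0.0126
apple: 0.6 × 0.1 × (1−0.5) × 0.75 = 0.0225
Highest score → apple.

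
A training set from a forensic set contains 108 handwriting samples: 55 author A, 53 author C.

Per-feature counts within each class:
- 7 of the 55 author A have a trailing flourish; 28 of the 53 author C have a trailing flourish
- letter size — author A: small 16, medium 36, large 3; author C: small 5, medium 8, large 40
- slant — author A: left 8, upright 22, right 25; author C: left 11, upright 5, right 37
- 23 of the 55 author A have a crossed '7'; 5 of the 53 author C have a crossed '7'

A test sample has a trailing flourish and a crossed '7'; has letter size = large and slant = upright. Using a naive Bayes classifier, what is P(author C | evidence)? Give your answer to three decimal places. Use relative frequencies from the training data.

0.746

author A: (55/108) × (7/55) × (3/55) × (22/55) × (23/55) ≈ 0.000591368
author C: (53/108) × (28/53) × (40/53) × (5/53) × (5/53) ≈ 0.00174143
P(author C | x) = 0.00174143 / 0.002332798 ≈ 0.746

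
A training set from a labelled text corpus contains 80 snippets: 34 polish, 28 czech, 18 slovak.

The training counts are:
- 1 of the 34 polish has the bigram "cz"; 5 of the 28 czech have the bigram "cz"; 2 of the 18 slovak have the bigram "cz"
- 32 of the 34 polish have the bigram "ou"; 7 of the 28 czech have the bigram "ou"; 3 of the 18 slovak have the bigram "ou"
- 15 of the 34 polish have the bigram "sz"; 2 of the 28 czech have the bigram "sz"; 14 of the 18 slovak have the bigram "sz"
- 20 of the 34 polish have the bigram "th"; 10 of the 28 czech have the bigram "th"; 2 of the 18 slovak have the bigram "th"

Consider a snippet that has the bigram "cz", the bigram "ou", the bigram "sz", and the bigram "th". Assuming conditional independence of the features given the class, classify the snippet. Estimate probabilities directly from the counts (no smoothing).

polish: (34/80) × (1/34) × (32/34) × (15/34) × (20/34) ≈ 0.00305312
czech: (28/80) × (5/28) × (7/28) × (2/28) × (10/28) ≈ 0.000398597
slovak: (18/80) × (2/18) × (3/18) × (14/18) × (2/18) ≈ 0.000360082
Highest score → polish.

polish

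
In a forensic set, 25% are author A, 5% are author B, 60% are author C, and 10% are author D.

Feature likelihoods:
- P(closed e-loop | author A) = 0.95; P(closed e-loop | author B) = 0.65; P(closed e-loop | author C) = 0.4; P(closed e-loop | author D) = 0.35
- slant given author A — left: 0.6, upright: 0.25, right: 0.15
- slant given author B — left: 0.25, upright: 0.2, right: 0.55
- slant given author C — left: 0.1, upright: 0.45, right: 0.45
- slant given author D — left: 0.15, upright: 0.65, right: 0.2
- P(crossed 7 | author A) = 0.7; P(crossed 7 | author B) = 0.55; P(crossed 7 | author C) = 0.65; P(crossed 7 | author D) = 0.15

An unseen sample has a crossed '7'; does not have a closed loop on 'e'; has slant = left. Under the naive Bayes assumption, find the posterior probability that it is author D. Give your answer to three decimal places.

0.045

author A: 0.25 × (1−0.95) × 0.6 × 0.7 = 0.00525
author B: 0.05 × (1−0.65) × 0.25 × 0.55 = 0.00240625
author C: 0.6 × (1−0.4) × 0.1 × 0.65 = 0.0234
author D: 0.1 × (1−0.35) × 0.15 × 0.15 = 0.0014625
P(author D | x) = 0.0014625 / 0.03251875 ≈ 0.045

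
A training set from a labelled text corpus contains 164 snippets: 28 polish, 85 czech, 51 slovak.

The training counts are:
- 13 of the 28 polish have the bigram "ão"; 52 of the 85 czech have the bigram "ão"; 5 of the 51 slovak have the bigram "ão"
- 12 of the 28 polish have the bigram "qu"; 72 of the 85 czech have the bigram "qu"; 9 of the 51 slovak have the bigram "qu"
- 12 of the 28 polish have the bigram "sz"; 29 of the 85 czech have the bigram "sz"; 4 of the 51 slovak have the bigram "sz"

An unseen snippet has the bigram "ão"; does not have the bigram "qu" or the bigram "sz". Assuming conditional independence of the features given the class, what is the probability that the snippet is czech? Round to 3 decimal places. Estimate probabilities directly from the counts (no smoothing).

0.395

polish: (28/164) × (13/28) × (16/28) × (16/28) ≈ 0.0258835
czech: (85/164) × (52/85) × (13/85) × (56/85) ≈ 0.0319487
slovak: (51/164) × (5/51) × (42/51) × (47/51) ≈ 0.0231384
P(czech | x) = 0.0319487 / 0.0809706 ≈ 0.395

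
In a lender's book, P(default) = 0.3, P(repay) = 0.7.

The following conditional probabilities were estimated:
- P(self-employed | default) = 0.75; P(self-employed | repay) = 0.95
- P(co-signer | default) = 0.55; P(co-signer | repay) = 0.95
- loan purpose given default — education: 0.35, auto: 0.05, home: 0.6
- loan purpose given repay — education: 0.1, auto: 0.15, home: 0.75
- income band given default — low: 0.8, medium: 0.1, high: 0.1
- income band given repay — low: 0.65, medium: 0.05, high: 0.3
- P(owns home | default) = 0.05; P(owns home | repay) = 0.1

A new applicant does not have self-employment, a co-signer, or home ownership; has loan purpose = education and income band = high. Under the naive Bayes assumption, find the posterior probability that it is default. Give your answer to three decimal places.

default: 0.3 × (1−0.75) × (1−0.55) × 0.35 × 0.1 × (1−0.05) = 0.0011221875
repay: 0.7 × (1−0.95) × (1−0.95) × 0.1 × 0.3 × (1−0.1) = 0.00004725
P(default | x) = 0.0011221875 / 0.0011694375 ≈ 0.960

0.960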